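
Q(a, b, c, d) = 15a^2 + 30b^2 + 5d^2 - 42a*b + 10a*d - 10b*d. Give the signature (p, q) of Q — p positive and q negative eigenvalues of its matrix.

The symmetric matrix is A = [[15, -21, 0, 5], [-21, 30, 0, -5], [0, 0, 0, 0], [5, -5, 0, 5]].
Row-reducing A symmetrically gives the diagonal entries 15, 3/5, 0, -10/3.
So there are 2 positive, 1 negative, 1 zero pivots.

(2, 1)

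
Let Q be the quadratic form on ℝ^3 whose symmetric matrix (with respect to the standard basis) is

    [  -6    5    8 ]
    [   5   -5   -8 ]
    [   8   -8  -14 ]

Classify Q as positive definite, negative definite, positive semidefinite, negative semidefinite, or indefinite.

An LDLᵀ factorisation of A has diagonal entries -6, -5/6, -6/5.
That gives 3 negative pivots.
Hence Q is negative definite.

negative definite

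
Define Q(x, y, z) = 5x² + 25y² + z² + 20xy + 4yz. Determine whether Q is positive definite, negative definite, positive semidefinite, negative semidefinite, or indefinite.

positive definite

The symmetric matrix of Q is A = [[5, 10, 0], [10, 25, 2], [0, 2, 1]].
Leading principal minors: Δ_1 = 5, Δ_2 = 25, Δ_3 = 5.
All leading principal minors are positive, so by Sylvester's criterion Q is positive definite.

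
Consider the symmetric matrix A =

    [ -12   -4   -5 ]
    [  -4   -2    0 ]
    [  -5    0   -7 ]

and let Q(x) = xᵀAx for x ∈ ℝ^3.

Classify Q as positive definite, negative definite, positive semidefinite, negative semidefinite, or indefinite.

negative definite

Leading principal minors: Δ_1 = -12, Δ_2 = 8, Δ_3 = -6.
The signs alternate starting with Δ_1 < 0, so by Sylvester's criterion Q is negative definite.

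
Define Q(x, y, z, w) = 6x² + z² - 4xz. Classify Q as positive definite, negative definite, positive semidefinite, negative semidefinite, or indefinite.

Write A = [[6, 0, -2, 0], [0, 0, 0, 0], [-2, 0, 1, 0], [0, 0, 0, 0]].
Congruent diagonalization of A (simultaneous row and column reduction) yields pivots 6, 0, 1/3, 0.
So there are 2 positive, 2 zero pivots.
Hence Q is positive semidefinite.

positive semidefinite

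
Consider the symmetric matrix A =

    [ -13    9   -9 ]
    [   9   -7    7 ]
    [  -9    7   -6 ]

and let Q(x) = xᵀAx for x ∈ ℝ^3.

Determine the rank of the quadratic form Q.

Symmetric row and column elimination reduces A to a congruent diagonal form with pivots -13, -10/13, 1.
So there are 1 positive, 2 negative pivots.
The rank is the number of nonzero pivots: 3.

3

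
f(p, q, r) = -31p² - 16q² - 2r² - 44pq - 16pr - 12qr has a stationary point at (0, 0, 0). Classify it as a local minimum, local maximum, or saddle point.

saddle point

The Hessian at the origin is H = [[-62, -44, -16], [-44, -32, -12], [-16, -12, -4]].
Row-reducing H symmetrically gives the diagonal entries -62, -24/31, 2/3.
Counting signs: 1 positive, 2 negative.
H is indefinite, so the origin is a saddle point.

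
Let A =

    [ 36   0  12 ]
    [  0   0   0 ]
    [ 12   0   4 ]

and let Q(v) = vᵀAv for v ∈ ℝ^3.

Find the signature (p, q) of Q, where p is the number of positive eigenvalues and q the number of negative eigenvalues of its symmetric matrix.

(1, 0)

Congruent diagonalization of A (simultaneous row and column reduction) yields pivots 36, 0, 0.
That gives 1 positive, 2 zero pivots.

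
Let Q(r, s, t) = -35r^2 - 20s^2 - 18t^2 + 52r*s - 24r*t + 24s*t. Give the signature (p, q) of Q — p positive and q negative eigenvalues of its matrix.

Write A = [[-35, 26, -12], [26, -20, 12], [-12, 12, -18]].
Congruent diagonalization of A (simultaneous row and column reduction) yields pivots -35, -24/35, 0.
So there are 2 negative, 1 zero pivots.

(0, 2)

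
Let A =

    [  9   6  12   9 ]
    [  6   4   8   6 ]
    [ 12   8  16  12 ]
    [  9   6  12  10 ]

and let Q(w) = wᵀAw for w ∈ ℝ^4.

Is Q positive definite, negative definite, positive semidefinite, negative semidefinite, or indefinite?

positive semidefinite

Symmetric row and column elimination reduces A to a congruent diagonal form with pivots 9, 0, 0, 1.
So there are 2 positive, 2 zero pivots.
Hence Q is positive semidefinite.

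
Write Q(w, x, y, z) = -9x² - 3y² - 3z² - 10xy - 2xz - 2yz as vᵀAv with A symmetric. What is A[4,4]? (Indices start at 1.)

The coefficient of z² in Q is -3, and that is exactly A[4,4].

-3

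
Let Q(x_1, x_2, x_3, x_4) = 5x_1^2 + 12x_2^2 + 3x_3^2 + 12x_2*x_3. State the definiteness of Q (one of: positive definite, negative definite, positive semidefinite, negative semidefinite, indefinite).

The associated matrix is A = [[5, 0, 0, 0], [0, 12, 6, 0], [0, 6, 3, 0], [0, 0, 0, 0]].
Applying the same elementary operations to the rows and columns of A produces a congruent diagonal matrix with entries 5, 12, 0, 0.
That gives 2 positive, 2 zero pivots.
Hence Q is positive semidefinite.

positive semidefinite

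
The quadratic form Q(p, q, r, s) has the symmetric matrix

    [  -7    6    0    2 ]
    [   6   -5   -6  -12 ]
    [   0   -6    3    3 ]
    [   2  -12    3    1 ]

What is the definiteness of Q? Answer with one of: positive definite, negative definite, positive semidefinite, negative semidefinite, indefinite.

indefinite

An LDLᵀ factorisation of A has diagonal entries -7, 1/7, -249, 10/83.
That gives 2 positive, 2 negative pivots.
Hence Q is indefinite.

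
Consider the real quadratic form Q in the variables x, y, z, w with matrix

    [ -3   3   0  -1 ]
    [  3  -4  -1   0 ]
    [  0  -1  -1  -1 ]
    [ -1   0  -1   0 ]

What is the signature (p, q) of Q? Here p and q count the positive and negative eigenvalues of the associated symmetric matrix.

(1, 2)

Row-reducing A symmetrically gives the diagonal entries -3, -1, 0, 4/3.
So there are 1 positive, 2 negative, 1 zero pivots.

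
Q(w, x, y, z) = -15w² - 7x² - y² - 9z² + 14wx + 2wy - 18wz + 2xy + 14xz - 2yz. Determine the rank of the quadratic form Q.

The associated matrix is A = [[-15, 7, 1, -9], [7, -7, 1, 7], [1, 1, -1, -1], [-9, 7, -1, -9]].
Congruent diagonalization of A (simultaneous row and column reduction) yields pivots -15, -56/15, -5/14, -4/5.
That gives 4 negative pivots.
The rank is the number of nonzero pivots: 4.

4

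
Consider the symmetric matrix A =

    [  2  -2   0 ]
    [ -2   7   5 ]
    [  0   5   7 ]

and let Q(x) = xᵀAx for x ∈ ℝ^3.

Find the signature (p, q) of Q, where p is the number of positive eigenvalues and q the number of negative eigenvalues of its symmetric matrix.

Symmetric row and column elimination reduces A to a congruent diagonal form with pivots 2, 5, 2.
Counting signs: 3 positive.

(3, 0)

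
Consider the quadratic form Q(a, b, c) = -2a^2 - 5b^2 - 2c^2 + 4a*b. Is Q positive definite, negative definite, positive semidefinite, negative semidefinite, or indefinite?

The symmetric matrix of Q is A = [[-2, 2, 0], [2, -5, 0], [0, 0, -2]].
Leading principal minors: Δ_1 = -2, Δ_2 = 6, Δ_3 = -12.
The signs alternate starting with Δ_1 < 0, so by Sylvester's criterion Q is negative definite.

negative definite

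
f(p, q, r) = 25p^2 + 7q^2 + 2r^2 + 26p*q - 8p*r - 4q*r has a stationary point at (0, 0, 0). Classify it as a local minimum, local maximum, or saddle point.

local minimum

The Hessian at the origin is H = [[50, 26, -8], [26, 14, -4], [-8, -4, 4]].
Row-reducing H symmetrically gives the diagonal entries 50, 12/25, 8/3.
That gives 3 positive pivots.
H is positive definite, so the origin is a strict local minimum.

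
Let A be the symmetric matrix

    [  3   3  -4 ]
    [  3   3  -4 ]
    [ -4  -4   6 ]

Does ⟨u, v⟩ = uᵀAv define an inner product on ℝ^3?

no

Applying the same elementary operations to the rows and columns of A produces a congruent diagonal matrix with entries 3, 0, 2/3.
That gives 2 positive, 1 zero pivots.
Hence Q is positive semidefinite.
⟨·,·⟩ is an inner product exactly when A is positive definite.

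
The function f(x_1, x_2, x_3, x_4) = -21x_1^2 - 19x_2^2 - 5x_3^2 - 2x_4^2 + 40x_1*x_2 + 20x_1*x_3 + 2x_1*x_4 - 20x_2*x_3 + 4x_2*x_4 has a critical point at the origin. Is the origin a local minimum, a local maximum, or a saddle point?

The Hessian at the origin is H = [[-42, 40, 20, 2], [40, -38, -20, 4], [20, -20, -10, 0], [2, 4, 0, -4]].
An LDLᵀ factorisation of H has diagonal entries -42, 2/21, -10, -10.
That gives 1 positive, 3 negative pivots.
H is indefinite, so the origin is a saddle point.

saddle point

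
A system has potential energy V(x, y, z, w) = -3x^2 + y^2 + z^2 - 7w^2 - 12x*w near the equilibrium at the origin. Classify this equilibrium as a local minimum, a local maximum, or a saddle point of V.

saddle point

The Hessian at the origin is H = [[-6, 0, 0, -12], [0, 2, 0, 0], [0, 0, 2, 0], [-12, 0, 0, -14]].
An LDLᵀ factorisation of H has diagonal entries -6, 2, 2, 10.
That gives 3 positive, 1 negative pivots.
H is indefinite, so the origin is a saddle point.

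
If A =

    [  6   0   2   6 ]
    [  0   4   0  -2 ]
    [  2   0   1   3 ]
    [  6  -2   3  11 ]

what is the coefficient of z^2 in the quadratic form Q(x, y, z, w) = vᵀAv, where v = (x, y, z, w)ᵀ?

1

The coefficient of z^2 is the diagonal entry A[3,3] = 1.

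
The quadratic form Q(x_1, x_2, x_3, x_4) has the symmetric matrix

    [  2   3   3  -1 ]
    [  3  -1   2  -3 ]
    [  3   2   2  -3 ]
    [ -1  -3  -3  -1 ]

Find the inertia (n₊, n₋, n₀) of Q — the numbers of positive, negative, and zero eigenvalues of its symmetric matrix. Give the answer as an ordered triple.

Row-reducing A symmetrically gives the diagonal entries 2, -11/2, -15/11, -3/5.
That gives 1 positive, 3 negative pivots.

(1, 3, 0)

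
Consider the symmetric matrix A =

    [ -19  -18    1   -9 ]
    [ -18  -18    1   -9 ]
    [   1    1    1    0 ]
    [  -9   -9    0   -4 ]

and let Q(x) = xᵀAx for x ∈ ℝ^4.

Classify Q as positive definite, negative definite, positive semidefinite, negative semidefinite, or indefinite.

indefinite

Row-reducing A symmetrically gives the diagonal entries -19, -18/19, 19/18, 5/19.
Counting signs: 2 positive, 2 negative.
Hence Q is indefinite.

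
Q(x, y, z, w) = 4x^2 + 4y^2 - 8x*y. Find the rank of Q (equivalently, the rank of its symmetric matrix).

1

The symmetric matrix is A = [[4, -4, 0, 0], [-4, 4, 0, 0], [0, 0, 0, 0], [0, 0, 0, 0]].
Applying the same elementary operations to the rows and columns of A produces a congruent diagonal matrix with entries 4, 0, 0, 0.
So there are 1 positive, 3 zero pivots.
The rank is the number of nonzero pivots: 1.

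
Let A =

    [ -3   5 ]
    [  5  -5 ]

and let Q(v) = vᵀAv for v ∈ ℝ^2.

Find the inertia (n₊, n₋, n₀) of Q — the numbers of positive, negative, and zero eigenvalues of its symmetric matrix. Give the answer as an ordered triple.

Symmetric row and column elimination reduces A to a congruent diagonal form with pivots -3, 10/3.
So there are 1 positive, 1 negative pivots.

(1, 1, 0)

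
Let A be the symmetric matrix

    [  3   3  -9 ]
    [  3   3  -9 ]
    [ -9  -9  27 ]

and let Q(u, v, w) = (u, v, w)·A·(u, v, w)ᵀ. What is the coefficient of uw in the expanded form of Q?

-18

The coefficient of uw is A[1,3] + A[3,1] = 2·(-9) = -18.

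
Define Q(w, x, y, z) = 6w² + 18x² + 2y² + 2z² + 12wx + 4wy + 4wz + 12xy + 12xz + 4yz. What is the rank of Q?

2

The symmetric matrix is A = [[6, 6, 2, 2], [6, 18, 6, 6], [2, 6, 2, 2], [2, 6, 2, 2]].
Congruent diagonalization of A (simultaneous row and column reduction) yields pivots 6, 12, 0, 0.
That gives 2 positive, 2 zero pivots.
The rank is the number of nonzero pivots: 2.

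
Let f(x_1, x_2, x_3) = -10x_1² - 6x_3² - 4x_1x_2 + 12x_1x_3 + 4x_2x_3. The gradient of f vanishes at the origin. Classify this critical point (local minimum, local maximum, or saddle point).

saddle point

The Hessian at the origin is H = [[-20, -4, 12], [-4, 0, 4], [12, 4, -12]].
Row-reducing H symmetrically gives the diagonal entries -20, 4/5, -8.
That gives 1 positive, 2 negative pivots.
H is indefinite, so the origin is a saddle point.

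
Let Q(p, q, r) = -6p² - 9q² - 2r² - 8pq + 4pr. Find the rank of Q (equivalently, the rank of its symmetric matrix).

3

Write A = [[-6, -4, 2], [-4, -9, 0], [2, 0, -2]].
An LDLᵀ factorisation of A has diagonal entries -6, -19/3, -20/19.
So there are 3 negative pivots.
The rank is the number of nonzero pivots: 3.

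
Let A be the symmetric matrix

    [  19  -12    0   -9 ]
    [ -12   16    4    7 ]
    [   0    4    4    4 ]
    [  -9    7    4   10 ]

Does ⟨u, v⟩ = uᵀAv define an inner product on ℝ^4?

yes

Row-reducing A symmetrically gives the diagonal entries 19, 160/19, 21/10, 3/28.
So there are 4 positive pivots.
Hence Q is positive definite.
⟨·,·⟩ is an inner product exactly when A is positive definite.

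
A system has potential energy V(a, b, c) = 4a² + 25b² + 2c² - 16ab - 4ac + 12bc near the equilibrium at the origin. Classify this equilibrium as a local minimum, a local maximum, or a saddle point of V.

local minimum

The Hessian at the origin is H = [[8, -16, -4], [-16, 50, 12], [-4, 12, 4]].
Row-reducing H symmetrically gives the diagonal entries 8, 18, 10/9.
So there are 3 positive pivots.
H is positive definite, so the origin is a strict local minimum.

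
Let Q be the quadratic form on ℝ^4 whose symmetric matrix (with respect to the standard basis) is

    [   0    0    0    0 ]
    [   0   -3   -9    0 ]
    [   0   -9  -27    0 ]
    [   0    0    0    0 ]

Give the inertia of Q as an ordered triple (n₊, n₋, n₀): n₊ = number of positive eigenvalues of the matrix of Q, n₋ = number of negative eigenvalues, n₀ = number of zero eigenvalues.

(0, 1, 3)

Congruent diagonalization of A (simultaneous row and column reduction) yields pivots 0, -3, 0, 0.
So there are 1 negative, 3 zero pivots.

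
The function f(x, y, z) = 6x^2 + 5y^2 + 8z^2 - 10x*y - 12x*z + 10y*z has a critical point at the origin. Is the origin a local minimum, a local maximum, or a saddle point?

The Hessian at the origin is H = [[12, -10, -12], [-10, 10, 10], [-12, 10, 16]].
An LDLᵀ factorisation of H has diagonal entries 12, 5/3, 4.
Counting signs: 3 positive.
H is positive definite, so the origin is a strict local minimum.

local minimum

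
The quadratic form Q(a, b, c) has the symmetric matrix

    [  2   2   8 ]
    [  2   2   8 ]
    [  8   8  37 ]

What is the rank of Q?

Applying the same elementary operations to the rows and columns of A produces a congruent diagonal matrix with entries 2, 0, 5.
Counting signs: 2 positive, 1 zero.
The rank is the number of nonzero pivots: 2.

2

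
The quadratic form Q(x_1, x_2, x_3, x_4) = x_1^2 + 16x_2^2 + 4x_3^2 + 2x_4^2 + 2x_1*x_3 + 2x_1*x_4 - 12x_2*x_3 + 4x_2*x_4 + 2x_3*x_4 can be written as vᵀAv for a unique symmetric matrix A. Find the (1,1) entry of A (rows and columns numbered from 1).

The coefficient of x_1^2 in Q is 1, and that is exactly A[1,1].

1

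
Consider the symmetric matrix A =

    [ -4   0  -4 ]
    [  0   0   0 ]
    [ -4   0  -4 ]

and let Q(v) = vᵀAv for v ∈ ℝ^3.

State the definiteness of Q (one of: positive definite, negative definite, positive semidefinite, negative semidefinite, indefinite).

negative semidefinite

Congruent diagonalization of A (simultaneous row and column reduction) yields pivots -4, 0, 0.
Counting signs: 1 negative, 2 zero.
Hence Q is negative semidefinite.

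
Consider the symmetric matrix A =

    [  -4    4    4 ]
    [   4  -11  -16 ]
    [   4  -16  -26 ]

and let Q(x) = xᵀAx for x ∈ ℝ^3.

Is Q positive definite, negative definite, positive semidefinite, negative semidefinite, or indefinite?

Applying the same elementary operations to the rows and columns of A produces a congruent diagonal matrix with entries -4, -7, -10/7.
So there are 3 negative pivots.
Hence Q is negative definite.

negative definite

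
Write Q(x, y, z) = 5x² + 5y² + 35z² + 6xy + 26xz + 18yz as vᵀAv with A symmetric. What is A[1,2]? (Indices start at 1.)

The coefficient of x·y in Q is 6. For a symmetric A this equals A[1,2] + A[2,1] = 2·A[1,2].
So A[1,2] = 6/2 = 3.

3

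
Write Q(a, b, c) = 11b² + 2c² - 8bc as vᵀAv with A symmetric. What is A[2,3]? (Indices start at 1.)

The coefficient of b·c in Q is -8. For a symmetric A this equals A[2,3] + A[3,2] = 2·A[2,3].
So A[2,3] = -8/2 = -4.

-4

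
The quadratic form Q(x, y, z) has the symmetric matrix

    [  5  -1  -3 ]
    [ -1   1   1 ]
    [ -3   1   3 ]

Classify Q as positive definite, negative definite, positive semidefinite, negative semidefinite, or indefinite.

positive definite

Symmetric row and column elimination reduces A to a congruent diagonal form with pivots 5, 4/5, 1.
So there are 3 positive pivots.
Hence Q is positive definite.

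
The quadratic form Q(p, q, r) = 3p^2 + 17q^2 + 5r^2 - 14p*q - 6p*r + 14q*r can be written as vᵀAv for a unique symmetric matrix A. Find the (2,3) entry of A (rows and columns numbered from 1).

7

The coefficient of q·r in Q is 14. For a symmetric A this equals A[2,3] + A[3,2] = 2·A[2,3].
So A[2,3] = 14/2 = 7.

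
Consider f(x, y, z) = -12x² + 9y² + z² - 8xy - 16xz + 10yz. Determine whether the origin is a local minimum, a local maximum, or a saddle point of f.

The Hessian at the origin is H = [[-24, -8, -16], [-8, 18, 10], [-16, 10, 2]].
Symmetric row and column elimination reduces H to a congruent diagonal form with pivots -24, 62/3, 40/31.
That gives 2 positive, 1 negative pivots.
H is indefinite, so the origin is a saddle point.

saddle point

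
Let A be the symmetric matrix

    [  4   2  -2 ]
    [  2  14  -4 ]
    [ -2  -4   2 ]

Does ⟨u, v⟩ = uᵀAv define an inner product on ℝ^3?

Applying the same elementary operations to the rows and columns of A produces a congruent diagonal matrix with entries 4, 13, 4/13.
Counting signs: 3 positive.
Hence Q is positive definite.
⟨·,·⟩ is an inner product exactly when A is positive definite.

yes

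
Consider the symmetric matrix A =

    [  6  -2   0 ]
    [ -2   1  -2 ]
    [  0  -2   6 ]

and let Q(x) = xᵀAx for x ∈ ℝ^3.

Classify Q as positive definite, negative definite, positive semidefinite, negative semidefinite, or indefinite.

Row-reducing A symmetrically gives the diagonal entries 6, 1/3, -6.
So there are 2 positive, 1 negative pivots.
Hence Q is indefinite.

indefinite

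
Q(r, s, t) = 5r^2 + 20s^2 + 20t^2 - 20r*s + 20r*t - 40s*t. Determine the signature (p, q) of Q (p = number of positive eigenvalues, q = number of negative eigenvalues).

(1, 0)

The associated matrix is A = [[5, -10, 10], [-10, 20, -20], [10, -20, 20]].
Applying the same elementary operations to the rows and columns of A produces a congruent diagonal matrix with entries 5, 0, 0.
That gives 1 positive, 2 zero pivots.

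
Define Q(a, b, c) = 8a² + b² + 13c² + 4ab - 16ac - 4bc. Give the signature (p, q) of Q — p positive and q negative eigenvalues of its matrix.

Write A = [[8, 2, -8], [2, 1, -2], [-8, -2, 13]].
Applying the same elementary operations to the rows and columns of A produces a congruent diagonal matrix with entries 8, 1/2, 5.
Counting signs: 3 positive.

(3, 0)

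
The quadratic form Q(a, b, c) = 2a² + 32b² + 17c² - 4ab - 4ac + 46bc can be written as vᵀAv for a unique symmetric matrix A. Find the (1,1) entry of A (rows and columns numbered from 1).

2

The coefficient of a² in Q is 2, and that is exactly A[1,1].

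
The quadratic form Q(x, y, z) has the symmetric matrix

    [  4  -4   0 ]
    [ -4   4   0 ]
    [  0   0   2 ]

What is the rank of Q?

2

Row-reducing A symmetrically gives the diagonal entries 4, 0, 2.
So there are 2 positive, 1 zero pivots.
The rank is the number of nonzero pivots: 2.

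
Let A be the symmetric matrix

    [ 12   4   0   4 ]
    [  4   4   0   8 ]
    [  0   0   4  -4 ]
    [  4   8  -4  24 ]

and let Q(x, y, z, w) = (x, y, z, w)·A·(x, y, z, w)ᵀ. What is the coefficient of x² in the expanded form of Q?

The coefficient of x² is the diagonal entry A[1,1] = 12.

12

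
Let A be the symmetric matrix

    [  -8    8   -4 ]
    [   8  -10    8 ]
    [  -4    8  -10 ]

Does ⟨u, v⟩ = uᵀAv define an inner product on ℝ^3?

no

Row-reducing A symmetrically gives the diagonal entries -8, -2, 0.
Counting signs: 2 negative, 1 zero.
Hence Q is negative semidefinite.
⟨·,·⟩ is an inner product exactly when A is positive definite.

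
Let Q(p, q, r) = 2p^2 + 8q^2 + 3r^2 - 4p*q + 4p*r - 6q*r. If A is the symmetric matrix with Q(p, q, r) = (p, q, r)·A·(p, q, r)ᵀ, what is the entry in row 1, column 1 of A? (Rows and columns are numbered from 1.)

The coefficient of p^2 in Q is 2, and that is exactly A[1,1].

2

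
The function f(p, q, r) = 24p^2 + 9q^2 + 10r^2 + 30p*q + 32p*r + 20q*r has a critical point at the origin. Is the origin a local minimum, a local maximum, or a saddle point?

saddle point

The Hessian at the origin is H = [[48, 30, 32], [30, 18, 20], [32, 20, 20]].
An LDLᵀ factorisation of H has diagonal entries 48, -3/4, -4/3.
Counting signs: 1 positive, 2 negative.
H is indefinite, so the origin is a saddle point.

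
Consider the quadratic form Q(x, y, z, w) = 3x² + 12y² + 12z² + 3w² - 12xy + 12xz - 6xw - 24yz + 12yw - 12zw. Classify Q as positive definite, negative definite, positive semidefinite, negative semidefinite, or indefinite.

The symmetric matrix is A = [[3, -6, 6, -3], [-6, 12, -12, 6], [6, -12, 12, -6], [-3, 6, -6, 3]].
Applying the same elementary operations to the rows and columns of A produces a congruent diagonal matrix with entries 3, 0, 0, 0.
So there are 1 positive, 3 zero pivots.
Hence Q is positive semidefinite.

positive semidefinite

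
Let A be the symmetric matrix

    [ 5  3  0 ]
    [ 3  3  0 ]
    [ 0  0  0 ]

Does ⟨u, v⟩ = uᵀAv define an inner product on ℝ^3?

Row-reducing A symmetrically gives the diagonal entries 5, 6/5, 0.
So there are 2 positive, 1 zero pivots.
Hence Q is positive semidefinite.
⟨·,·⟩ is an inner product exactly when A is positive definite.

no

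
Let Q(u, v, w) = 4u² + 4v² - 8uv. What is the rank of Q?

1

The associated matrix is A = [[4, -4, 0], [-4, 4, 0], [0, 0, 0]].
Row-reducing A symmetrically gives the diagonal entries 4, 0, 0.
Counting signs: 1 positive, 2 zero.
The rank is the number of nonzero pivots: 1.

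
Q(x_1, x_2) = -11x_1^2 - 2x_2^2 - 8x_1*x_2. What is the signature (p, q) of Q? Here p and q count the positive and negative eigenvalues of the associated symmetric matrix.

(0, 2)

The symmetric matrix is A = [[-11, -4], [-4, -2]].
An LDLᵀ factorisation of A has diagonal entries -11, -6/11.
Counting signs: 2 negative.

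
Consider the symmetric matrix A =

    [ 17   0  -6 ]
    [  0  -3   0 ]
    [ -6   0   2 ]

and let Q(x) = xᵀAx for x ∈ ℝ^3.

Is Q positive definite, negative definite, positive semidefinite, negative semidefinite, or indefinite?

Symmetric row and column elimination reduces A to a congruent diagonal form with pivots 17, -3, -2/17.
That gives 1 positive, 2 negative pivots.
Hence Q is indefinite.

indefinite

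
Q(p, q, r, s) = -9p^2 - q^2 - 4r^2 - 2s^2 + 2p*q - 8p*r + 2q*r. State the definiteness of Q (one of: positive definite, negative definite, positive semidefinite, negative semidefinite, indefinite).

negative definite

Write A = [[-9, 1, -4, 0], [1, -1, 1, 0], [-4, 1, -4, 0], [0, 0, 0, -2]].
An LDLᵀ factorisation of A has diagonal entries -9, -8/9, -15/8, -2.
That gives 4 negative pivots.
Hence Q is negative definite.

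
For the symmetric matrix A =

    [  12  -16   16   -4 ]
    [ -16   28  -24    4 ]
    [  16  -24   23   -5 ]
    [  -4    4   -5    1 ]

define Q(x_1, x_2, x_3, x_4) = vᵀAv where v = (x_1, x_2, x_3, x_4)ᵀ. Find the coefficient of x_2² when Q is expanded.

28

The coefficient of x_2² is the diagonal entry A[2,2] = 28.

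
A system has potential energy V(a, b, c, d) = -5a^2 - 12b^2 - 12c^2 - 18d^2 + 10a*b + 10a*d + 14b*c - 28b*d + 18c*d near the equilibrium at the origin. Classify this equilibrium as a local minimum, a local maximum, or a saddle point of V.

The Hessian at the origin is H = [[-10, 10, 0, 10], [10, -24, 14, -28], [0, 14, -24, 18], [10, -28, 18, -36]].
Congruent diagonalization of H (simultaneous row and column reduction) yields pivots -10, -14, -10, -20/7.
So there are 4 negative pivots.
H is negative definite, so the origin is a strict local maximum.

local maximum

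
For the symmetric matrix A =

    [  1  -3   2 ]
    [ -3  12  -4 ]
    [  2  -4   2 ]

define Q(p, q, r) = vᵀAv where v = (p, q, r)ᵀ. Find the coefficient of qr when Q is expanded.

The coefficient of qr is A[2,3] + A[3,2] = 2·(-4) = -8.

-8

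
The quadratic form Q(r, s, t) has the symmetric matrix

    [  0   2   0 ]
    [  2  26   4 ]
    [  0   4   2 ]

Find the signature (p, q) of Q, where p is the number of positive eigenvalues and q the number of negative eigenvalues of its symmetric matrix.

By Sylvester's law of inertia any congruent diagonalization of A has 2 positive, 1 negative and 0 zero entries.

(2, 1)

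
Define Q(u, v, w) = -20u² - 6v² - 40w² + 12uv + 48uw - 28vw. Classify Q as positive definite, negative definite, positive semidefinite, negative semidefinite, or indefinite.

Write A = [[-20, 6, 24], [6, -6, -14], [24, -14, -40]].
An LDLᵀ factorisation of A has diagonal entries -20, -21/5, -4/21.
So there are 3 negative pivots.
Hence Q is negative definite.

negative definite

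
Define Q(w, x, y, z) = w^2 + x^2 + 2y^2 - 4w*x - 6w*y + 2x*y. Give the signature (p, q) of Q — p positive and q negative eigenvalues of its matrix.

(2, 1)

The symmetric matrix is A = [[1, -2, -3, 0], [-2, 1, 1, 0], [-3, 1, 2, 0], [0, 0, 0, 0]].
Symmetric row and column elimination reduces A to a congruent diagonal form with pivots 1, -3, 4/3, 0.
So there are 2 positive, 1 negative, 1 zero pivots.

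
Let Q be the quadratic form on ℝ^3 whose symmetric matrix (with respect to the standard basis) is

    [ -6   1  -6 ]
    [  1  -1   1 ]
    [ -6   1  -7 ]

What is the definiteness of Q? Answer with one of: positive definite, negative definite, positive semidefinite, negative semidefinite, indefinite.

Symmetric row and column elimination reduces A to a congruent diagonal form with pivots -6, -5/6, -1.
That gives 3 negative pivots.
Hence Q is negative definite.

negative definite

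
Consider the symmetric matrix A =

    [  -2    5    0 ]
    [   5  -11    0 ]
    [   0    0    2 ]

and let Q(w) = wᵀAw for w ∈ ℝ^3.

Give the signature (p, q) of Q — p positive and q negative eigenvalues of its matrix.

Applying the same elementary operations to the rows and columns of A produces a congruent diagonal matrix with entries -2, 3/2, 2.
So there are 2 positive, 1 negative pivots.

(2, 1)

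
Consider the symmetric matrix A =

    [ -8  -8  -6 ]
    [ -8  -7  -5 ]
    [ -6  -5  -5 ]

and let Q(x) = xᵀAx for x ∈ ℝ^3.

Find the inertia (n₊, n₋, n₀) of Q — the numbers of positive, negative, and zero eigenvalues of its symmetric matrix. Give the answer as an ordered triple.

Row-reducing A symmetrically gives the diagonal entries -8, 1, -3/2.
Counting signs: 1 positive, 2 negative.

(1, 2, 0)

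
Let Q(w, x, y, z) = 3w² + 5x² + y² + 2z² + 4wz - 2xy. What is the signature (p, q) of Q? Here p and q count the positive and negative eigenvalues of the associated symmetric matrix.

Write A = [[3, 0, 0, 2], [0, 5, -1, 0], [0, -1, 1, 0], [2, 0, 0, 2]].
An LDLᵀ factorisation of A has diagonal entries 3, 5, 4/5, 2/3.
Counting signs: 4 positive.

(4, 0)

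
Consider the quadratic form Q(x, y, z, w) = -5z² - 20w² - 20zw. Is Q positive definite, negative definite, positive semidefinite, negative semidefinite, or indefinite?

negative semidefinite

Write A = [[0, 0, 0, 0], [0, 0, 0, 0], [0, 0, -5, -10], [0, 0, -10, -20]].
Congruent diagonalization of A (simultaneous row and column reduction) yields pivots 0, 0, -5, 0.
That gives 1 negative, 3 zero pivots.
Hence Q is negative semidefinite.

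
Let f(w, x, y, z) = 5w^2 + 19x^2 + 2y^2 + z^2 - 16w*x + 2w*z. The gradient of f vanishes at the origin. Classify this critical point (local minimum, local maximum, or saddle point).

local minimum

The Hessian at the origin is H = [[10, -16, 0, 2], [-16, 38, 0, 0], [0, 0, 4, 0], [2, 0, 0, 2]].
Row-reducing H symmetrically gives the diagonal entries 10, 62/5, 4, 24/31.
So there are 4 positive pivots.
H is positive definite, so the origin is a strict local minimum.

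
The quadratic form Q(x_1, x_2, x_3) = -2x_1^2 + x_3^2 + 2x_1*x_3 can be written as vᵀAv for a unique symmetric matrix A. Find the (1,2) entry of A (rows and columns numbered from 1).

The coefficient of x_1·x_2 in Q is 0. For a symmetric A this equals A[1,2] + A[2,1] = 2·A[1,2].
So A[1,2] = 0/2 = 0.

0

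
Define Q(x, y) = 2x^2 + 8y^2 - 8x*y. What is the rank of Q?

The associated matrix is A = [[2, -4], [-4, 8]].
Congruent diagonalization of A (simultaneous row and column reduction) yields pivots 2, 0.
Counting signs: 1 positive, 1 zero.
The rank is the number of nonzero pivots: 1.

1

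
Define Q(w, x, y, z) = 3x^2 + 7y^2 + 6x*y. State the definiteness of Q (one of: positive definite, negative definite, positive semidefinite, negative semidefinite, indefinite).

The associated matrix is A = [[0, 0, 0, 0], [0, 3, 3, 0], [0, 3, 7, 0], [0, 0, 0, 0]].
Row-reducing A symmetrically gives the diagonal entries 0, 3, 4, 0.
That gives 2 positive, 2 zero pivots.
Hence Q is positive semidefinite.

positive semidefinite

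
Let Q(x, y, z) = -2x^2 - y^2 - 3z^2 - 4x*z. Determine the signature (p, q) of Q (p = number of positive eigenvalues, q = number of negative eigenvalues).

The symmetric matrix is A = [[-2, 0, -2], [0, -1, 0], [-2, 0, -3]].
Congruent diagonalization of A (simultaneous row and column reduction) yields pivots -2, -1, -1.
Counting signs: 3 negative.

(0, 3)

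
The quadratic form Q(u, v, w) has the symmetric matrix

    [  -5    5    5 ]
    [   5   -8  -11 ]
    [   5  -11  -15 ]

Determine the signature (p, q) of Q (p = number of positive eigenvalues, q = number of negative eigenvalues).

Congruent diagonalization of A (simultaneous row and column reduction) yields pivots -5, -3, 2.
Counting signs: 1 positive, 2 negative.

(1, 2)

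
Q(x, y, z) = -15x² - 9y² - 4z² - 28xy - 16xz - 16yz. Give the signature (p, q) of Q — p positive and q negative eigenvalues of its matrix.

The symmetric matrix is A = [[-15, -14, -8], [-14, -9, -8], [-8, -8, -4]].
An LDLᵀ factorisation of A has diagonal entries -15, 61/15, 12/61.
That gives 2 positive, 1 negative pivots.

(2, 1)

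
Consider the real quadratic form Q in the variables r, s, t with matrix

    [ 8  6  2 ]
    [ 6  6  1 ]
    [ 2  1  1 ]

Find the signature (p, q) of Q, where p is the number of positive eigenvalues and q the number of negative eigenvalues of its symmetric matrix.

(3, 0)

Row-reducing A symmetrically gives the diagonal entries 8, 3/2, 1/3.
That gives 3 positive pivots.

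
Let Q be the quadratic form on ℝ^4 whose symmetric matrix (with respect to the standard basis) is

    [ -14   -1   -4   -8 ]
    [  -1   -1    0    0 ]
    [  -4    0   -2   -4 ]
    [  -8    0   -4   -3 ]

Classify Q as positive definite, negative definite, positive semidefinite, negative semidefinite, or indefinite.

indefinite

Symmetric row and column elimination reduces A to a congruent diagonal form with pivots -14, -13/14, -10/13, 5.
Counting signs: 1 positive, 3 negative.
Hence Q is indefinite.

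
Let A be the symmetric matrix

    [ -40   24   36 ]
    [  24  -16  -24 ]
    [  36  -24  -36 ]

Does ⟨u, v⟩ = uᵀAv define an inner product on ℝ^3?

no

Row-reducing A symmetrically gives the diagonal entries -40, -8/5, 0.
So there are 2 negative, 1 zero pivots.
Hence Q is negative semidefinite.
⟨·,·⟩ is an inner product exactly when A is positive definite.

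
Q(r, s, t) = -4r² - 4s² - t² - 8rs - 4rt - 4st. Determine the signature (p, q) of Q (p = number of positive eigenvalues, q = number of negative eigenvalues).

(0, 1)

The associated matrix is A = [[-4, -4, -2], [-4, -4, -2], [-2, -2, -1]].
Symmetric row and column elimination reduces A to a congruent diagonal form with pivots -4, 0, 0.
Counting signs: 1 negative, 2 zero.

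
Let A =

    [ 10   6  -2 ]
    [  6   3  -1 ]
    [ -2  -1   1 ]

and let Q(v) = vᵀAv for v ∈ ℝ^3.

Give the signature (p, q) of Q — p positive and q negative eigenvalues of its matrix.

(2, 1)

Row-reducing A symmetrically gives the diagonal entries 10, -3/5, 2/3.
So there are 2 positive, 1 negative pivots.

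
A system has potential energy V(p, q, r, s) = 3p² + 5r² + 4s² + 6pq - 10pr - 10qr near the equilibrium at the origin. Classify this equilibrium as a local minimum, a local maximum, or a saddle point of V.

saddle point

The Hessian at the origin is H = [[6, 6, -10, 0], [6, 0, -10, 0], [-10, -10, 10, 0], [0, 0, 0, 8]].
Applying the same elementary operations to the rows and columns of H produces a congruent diagonal matrix with entries 6, -6, -20/3, 8.
So there are 2 positive, 2 negative pivots.
H is indefinite, so the origin is a saddle point.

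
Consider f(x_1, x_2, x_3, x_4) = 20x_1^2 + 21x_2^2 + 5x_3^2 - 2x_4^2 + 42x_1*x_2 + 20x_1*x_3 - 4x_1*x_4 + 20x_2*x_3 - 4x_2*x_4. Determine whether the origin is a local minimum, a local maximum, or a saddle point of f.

The Hessian at the origin is H = [[40, 42, 20, -4], [42, 42, 20, -4], [20, 20, 10, 0], [-4, -4, 0, -4]].
An LDLᵀ factorisation of H has diagonal entries 40, -21/10, 10/21, -12.
That gives 2 positive, 2 negative pivots.
H is indefinite, so the origin is a saddle point.

saddle point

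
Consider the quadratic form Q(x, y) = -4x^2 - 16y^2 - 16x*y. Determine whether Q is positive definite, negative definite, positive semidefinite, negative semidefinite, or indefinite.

negative semidefinite

The associated matrix is A = [[-4, -8], [-8, -16]].
Symmetric row and column elimination reduces A to a congruent diagonal form with pivots -4, 0.
Counting signs: 1 negative, 1 zero.
Hence Q is negative semidefinite.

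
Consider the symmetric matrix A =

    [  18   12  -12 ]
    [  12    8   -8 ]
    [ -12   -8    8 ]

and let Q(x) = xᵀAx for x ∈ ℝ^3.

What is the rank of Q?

1

Congruent diagonalization of A (simultaneous row and column reduction) yields pivots 18, 0, 0.
Counting signs: 1 positive, 2 zero.
The rank is the number of nonzero pivots: 1.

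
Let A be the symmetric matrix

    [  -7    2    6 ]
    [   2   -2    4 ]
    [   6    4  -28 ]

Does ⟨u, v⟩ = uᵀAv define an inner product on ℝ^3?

no

Congruent diagonalization of A (simultaneous row and column reduction) yields pivots -7, -10/7, 0.
So there are 2 negative, 1 zero pivots.
Hence Q is negative semidefinite.
⟨·,·⟩ is an inner product exactly when A is positive definite.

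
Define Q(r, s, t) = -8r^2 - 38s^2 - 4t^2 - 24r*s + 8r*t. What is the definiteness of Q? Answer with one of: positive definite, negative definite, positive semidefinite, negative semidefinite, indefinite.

The symmetric matrix of Q is A = [[-8, -12, 4], [-12, -38, 0], [4, 0, -4]].
Leading principal minors: Δ_1 = -8, Δ_2 = 160, Δ_3 = -32.
The signs alternate starting with Δ_1 < 0, so by Sylvester's criterion Q is negative definite.

negative definite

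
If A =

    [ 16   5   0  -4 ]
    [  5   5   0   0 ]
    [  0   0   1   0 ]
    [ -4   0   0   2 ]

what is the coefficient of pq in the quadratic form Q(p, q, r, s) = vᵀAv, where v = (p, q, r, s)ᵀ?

The coefficient of pq is A[1,2] + A[2,1] = 2·5 = 10.

10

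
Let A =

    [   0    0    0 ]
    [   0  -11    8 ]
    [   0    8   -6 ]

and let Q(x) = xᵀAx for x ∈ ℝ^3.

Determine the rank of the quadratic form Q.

Symmetric row and column elimination reduces A to a congruent diagonal form with pivots 0, -11, -2/11.
So there are 2 negative, 1 zero pivots.
The rank is the number of nonzero pivots: 2.

2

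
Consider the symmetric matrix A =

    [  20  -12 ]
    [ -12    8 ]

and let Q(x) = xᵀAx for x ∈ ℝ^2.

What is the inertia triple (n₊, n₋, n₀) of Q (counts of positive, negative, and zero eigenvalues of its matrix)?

Row-reducing A symmetrically gives the diagonal entries 20, 4/5.
So there are 2 positive pivots.

(2, 0, 0)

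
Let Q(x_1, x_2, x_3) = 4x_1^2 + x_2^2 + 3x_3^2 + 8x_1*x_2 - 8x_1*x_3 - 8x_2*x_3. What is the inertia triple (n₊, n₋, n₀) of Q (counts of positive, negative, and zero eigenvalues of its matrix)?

(1, 2, 0)

The symmetric matrix is A = [[4, 4, -4], [4, 1, -4], [-4, -4, 3]].
Row-reducing A symmetrically gives the diagonal entries 4, -3, -1.
That gives 1 positive, 2 negative pivots.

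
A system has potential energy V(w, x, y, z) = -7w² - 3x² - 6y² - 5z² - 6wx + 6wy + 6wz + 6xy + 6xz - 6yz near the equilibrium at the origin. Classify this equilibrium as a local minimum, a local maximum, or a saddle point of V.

local maximum

The Hessian at the origin is H = [[-14, -6, 6, 6], [-6, -6, 6, 6], [6, 6, -12, -6], [6, 6, -6, -10]].
Row-reducing H symmetrically gives the diagonal entries -14, -24/7, -6, -4.
That gives 4 negative pivots.
H is negative definite, so the origin is a strict local maximum.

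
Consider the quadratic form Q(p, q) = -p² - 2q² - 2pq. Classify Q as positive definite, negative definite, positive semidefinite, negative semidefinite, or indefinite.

negative definite

The symmetric matrix of Q is [[-1, -1], [-1, -2]].
For the 2×2 matrix [[-1, -1], [-1, -2]]: det = -1·-2 − (-1)² = 1, trace = -3.
det > 0 so both eigenvalues share the sign of the trace; trace = -3 < 0 ⇒ both negative.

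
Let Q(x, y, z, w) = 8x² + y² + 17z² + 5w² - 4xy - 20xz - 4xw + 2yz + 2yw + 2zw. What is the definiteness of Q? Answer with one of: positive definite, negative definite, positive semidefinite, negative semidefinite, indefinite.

positive semidefinite

Write A = [[8, -2, -10, -2], [-2, 1, 1, 1], [-10, 1, 17, 1], [-2, 1, 1, 5]].
Row-reducing A symmetrically gives the diagonal entries 8, 1/2, 0, 4.
So there are 3 positive, 1 zero pivots.
Hence Q is positive semidefinite.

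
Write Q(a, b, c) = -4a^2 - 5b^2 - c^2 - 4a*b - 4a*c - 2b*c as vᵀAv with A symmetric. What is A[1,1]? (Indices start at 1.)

The coefficient of a^2 in Q is -4, and that is exactly A[1,1].

-4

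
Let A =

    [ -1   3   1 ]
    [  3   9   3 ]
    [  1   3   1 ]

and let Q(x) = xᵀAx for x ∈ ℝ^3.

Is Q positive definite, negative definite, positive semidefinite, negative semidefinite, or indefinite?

indefinite

Row-reducing A symmetrically gives the diagonal entries -1, 18, 0.
So there are 1 positive, 1 negative, 1 zero pivots.
Hence Q is indefinite.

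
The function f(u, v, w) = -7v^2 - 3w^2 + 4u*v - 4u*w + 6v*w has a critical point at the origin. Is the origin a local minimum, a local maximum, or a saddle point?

saddle point

The Hessian at the origin is H = [[0, 4, -4], [4, -14, 6], [-4, 6, -6]].
H is indefinite, so the origin is a saddle point.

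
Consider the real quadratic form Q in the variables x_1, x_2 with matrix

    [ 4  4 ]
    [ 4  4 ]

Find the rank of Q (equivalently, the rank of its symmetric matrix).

Symmetric row and column elimination reduces A to a congruent diagonal form with pivots 4, 0.
So there are 1 positive, 1 zero pivots.
The rank is the number of nonzero pivots: 1.

1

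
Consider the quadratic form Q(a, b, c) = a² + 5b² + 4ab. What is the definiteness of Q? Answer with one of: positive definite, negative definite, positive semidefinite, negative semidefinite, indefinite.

Write A = [[1, 2, 0], [2, 5, 0], [0, 0, 0]].
Row-reducing A symmetrically gives the diagonal entries 1, 1, 0.
That gives 2 positive, 1 zero pivots.
Hence Q is positive semidefinite.

positive semidefinite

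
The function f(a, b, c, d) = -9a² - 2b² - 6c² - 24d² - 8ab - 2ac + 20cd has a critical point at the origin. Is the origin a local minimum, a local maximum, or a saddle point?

The Hessian at the origin is H = [[-18, -8, -2, 0], [-8, -4, 0, 0], [-2, 0, -12, 20], [0, 0, 20, -48]].
Symmetric row and column elimination reduces H to a congruent diagonal form with pivots -18, -4/9, -10, -8.
That gives 4 negative pivots.
H is negative definite, so the origin is a strict local maximum.

local maximum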